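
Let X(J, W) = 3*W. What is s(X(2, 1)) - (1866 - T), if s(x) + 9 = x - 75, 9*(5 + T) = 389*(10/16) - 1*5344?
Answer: -181351/72 ≈ -2518.8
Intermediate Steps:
T = -41167/72 (T = -5 + (389*(10/16) - 1*5344)/9 = -5 + (389*(10*(1/16)) - 5344)/9 = -5 + (389*(5/8) - 5344)/9 = -5 + (1945/8 - 5344)/9 = -5 + (⅑)*(-40807/8) = -5 - 40807/72 = -41167/72 ≈ -571.76)
s(x) = -84 + x (s(x) = -9 + (x - 75) = -9 + (-75 + x) = -84 + x)
s(X(2, 1)) - (1866 - T) = (-84 + 3*1) - (1866 - 1*(-41167/72)) = (-84 + 3) - (1866 + 41167/72) = -81 - 1*175519/72 = -81 - 175519/72 = -181351/72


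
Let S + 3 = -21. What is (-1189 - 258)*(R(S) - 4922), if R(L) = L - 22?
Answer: 7188696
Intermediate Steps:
S = -24 (S = -3 - 21 = -24)
R(L) = -22 + L
(-1189 - 258)*(R(S) - 4922) = (-1189 - 258)*((-22 - 24) - 4922) = -1447*(-46 - 4922) = -1447*(-4968) = 7188696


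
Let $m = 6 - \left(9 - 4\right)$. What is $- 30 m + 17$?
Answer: $-13$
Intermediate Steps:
$m = 1$ ($m = 6 - \left(9 - 4\right) = 6 - 5 = 1$)
$- 30 m + 17 = \left(-30\right) 1 + 17 = -30 + 17 = -13$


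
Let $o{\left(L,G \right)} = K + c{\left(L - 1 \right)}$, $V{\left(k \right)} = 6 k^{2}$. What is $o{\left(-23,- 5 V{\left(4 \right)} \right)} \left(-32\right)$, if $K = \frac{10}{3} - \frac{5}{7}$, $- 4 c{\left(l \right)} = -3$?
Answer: $- \frac{2264}{21} \approx -107.81$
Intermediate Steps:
$c{\left(l \right)} = \frac{3}{4}$ ($c{\left(l \right)} = \left(- \frac{1}{4}\right) \left(-3\right) = \frac{3}{4}$)
$K = \frac{55}{21}$ ($K = 10 \cdot \frac{1}{3} - \frac{5}{7} = \frac{10}{3} - \frac{5}{7} = \frac{55}{21} \approx 2.619$)
$o{\left(L,G \right)} = \frac{283}{84}$ ($o{\left(L,G \right)} = \frac{55}{21} + \frac{3}{4} = \frac{283}{84}$)
$o{\left(-23,- 5 V{\left(4 \right)} \right)} \left(-32\right) = \frac{283}{84} \left(-32\right) = - \frac{2264}{21}$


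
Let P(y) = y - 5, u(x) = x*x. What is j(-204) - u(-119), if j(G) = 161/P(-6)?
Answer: -155932/11 ≈ -14176.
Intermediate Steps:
u(x) = x²
P(y) = -5 + y
j(G) = -161/11 (j(G) = 161/(-5 - 6) = 161/(-11) = 161*(-1/11) = -161/11)
j(-204) - u(-119) = -161/11 - 1*(-119)² = -161/11 - 1*14161 = -161/11 - 14161 = -155932/11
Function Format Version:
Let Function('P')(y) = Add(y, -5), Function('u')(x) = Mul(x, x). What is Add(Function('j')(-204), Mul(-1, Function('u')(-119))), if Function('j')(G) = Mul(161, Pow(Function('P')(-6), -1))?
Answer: Rational(-155932, 11) ≈ -14176.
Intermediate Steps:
Function('u')(x) = Pow(x, 2)
Function('P')(y) = Add(-5, y)
Function('j')(G) = Rational(-161, 11) (Function('j')(G) = Mul(161, Pow(Add(-5, -6), -1)) = Mul(161, Pow(-11, -1)) = Mul(161, Rational(-1, 11)) = Rational(-161, 11))
Add(Function('j')(-204), Mul(-1, Function('u')(-119))) = Add(Rational(-161, 11), Mul(-1, Pow(-119, 2))) = Add(Rational(-161, 11), Mul(-1, 14161)) = Add(Rational(-161, 11), -14161) = Rational(-155932, 11)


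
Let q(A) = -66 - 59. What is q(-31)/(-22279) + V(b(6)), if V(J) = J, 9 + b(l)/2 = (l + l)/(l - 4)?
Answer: -133549/22279 ≈ -5.9944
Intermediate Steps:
b(l) = -18 + 4*l/(-4 + l) (b(l) = -18 + 2*((l + l)/(l - 4)) = -18 + 2*((2*l)/(-4 + l)) = -18 + 2*(2*l/(-4 + l)) = -18 + 4*l/(-4 + l))
q(A) = -125
q(-31)/(-22279) + V(b(6)) = -125/(-22279) + 2*(36 - 7*6)/(-4 + 6) = -125*(-1/22279) + 2*(36 - 42)/2 = 125/22279 + 2*(½)*(-6) = 125/22279 - 6 = -133549/22279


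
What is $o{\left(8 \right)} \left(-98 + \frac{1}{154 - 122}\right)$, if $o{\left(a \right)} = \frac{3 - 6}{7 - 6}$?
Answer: $\frac{9405}{32} \approx 293.91$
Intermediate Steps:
$o{\left(a \right)} = -3$ ($o{\left(a \right)} = - \frac{3}{1} = \left(-3\right) 1 = -3$)
$o{\left(8 \right)} \left(-98 + \frac{1}{154 - 122}\right) = - 3 \left(-98 + \frac{1}{154 - 122}\right) = - 3 \left(-98 + \frac{1}{32}\right) = \left(-3\right) \left(- \frac{3135}{32}\right) = \frac{9405}{32}$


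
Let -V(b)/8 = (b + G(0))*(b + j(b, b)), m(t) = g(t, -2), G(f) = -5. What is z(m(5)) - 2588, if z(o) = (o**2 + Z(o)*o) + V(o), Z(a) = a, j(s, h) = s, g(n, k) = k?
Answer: -2804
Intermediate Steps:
m(t) = -2
V(b) = -16*b*(-5 + b) (V(b) = -8*(b - 5)*(b + b) = -8*(-5 + b)*2*b = -16*b*(-5 + b))
z(o) = 2*o**2 + 16*o*(5 - o) (z(o) = (o**2 + o*o) + 16*o*(5 - o) = (o**2 + o**2) + 16*o*(5 - o) = 2*o**2 + 16*o*(5 - o))
z(m(5)) - 2588 = 2*(-2)*(40 - 7*(-2)) - 2588 = 2*(-2)*(40 + 14) - 2588 = 2*(-2)*54 - 2588 = -216 - 2588 = -2804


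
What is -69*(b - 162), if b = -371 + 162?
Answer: 25599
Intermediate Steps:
b = -209
-69*(b - 162) = -69*(-209 - 162) = -69*(-371) = 25599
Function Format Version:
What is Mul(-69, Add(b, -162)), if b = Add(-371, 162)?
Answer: 25599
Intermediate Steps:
b = -209
Mul(-69, Add(b, -162)) = Mul(-69, Add(-209, -162)) = Mul(-69, -371) = 25599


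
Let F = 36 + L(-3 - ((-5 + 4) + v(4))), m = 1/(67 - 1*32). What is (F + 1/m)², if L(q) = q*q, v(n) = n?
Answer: 11449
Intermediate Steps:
m = 1/35 (m = 1/(67 - 32) = 1/35 ≈ 0.028571)
L(q) = q²
F = 72 (F = 36 + (-3 - ((-5 + 4) + 4))² = 36 + (-3 - (-1 + 4))² = 36 + (-3 - 1*3)² = 36 + (-3 - 3)² = 36 + (-6)² = 36 + 36 = 72)
(F + 1/m)² = (72 + 1/(1/35))² = (72 + 35)² = 107² = 11449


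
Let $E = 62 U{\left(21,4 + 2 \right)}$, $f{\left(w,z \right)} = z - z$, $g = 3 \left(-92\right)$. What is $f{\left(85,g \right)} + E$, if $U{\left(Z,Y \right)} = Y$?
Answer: $372$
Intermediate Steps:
$g = -276$
$f{\left(w,z \right)} = 0$
$E = 372$ ($E = 62 \left(4 + 2\right) = 62 \cdot 6 = 372$)
$f{\left(85,g \right)} + E = 0 + 372 = 372$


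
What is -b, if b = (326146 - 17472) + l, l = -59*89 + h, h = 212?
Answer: -303635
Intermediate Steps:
l = -5039 (l = -59*89 + 212 = -5251 + 212 = -5039)
b = 303635 (b = (326146 - 17472) - 5039 = 308674 - 5039 = 303635)
-b = -1*303635 = -303635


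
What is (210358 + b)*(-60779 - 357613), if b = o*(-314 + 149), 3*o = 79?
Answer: -86194191096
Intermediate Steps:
o = 79/3 (o = (⅓)*79 = 79/3 ≈ 26.333)
b = -4345 (b = 79*(-314 + 149)/3 = (79/3)*(-165) = -4345)
(210358 + b)*(-60779 - 357613) = (210358 - 4345)*(-60779 - 357613) = 206013*(-418392) = -86194191096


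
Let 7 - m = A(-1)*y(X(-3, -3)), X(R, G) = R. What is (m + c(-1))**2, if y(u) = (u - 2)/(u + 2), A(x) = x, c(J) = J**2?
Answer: 169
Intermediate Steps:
y(u) = (-2 + u)/(2 + u)
m = 12 (m = 7 - (-1)*(-2 - 3)/(2 - 3) = 7 - (-1)*-5/(-1) = 7 - (-1)*(-1*(-5)) = 7 - (-1)*5 = 7 - 1*(-5) = 7 + 5 = 12)
(m + c(-1))**2 = (12 + (-1)**2)**2 = (12 + 1)**2 = 13**2 = 169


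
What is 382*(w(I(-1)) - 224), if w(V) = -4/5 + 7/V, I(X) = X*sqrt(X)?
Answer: -429368/5 + 2674*I ≈ -85874.0 + 2674.0*I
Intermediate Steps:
I(X) = X**(3/2)
w(V) = -4/5 + 7/V (w(V) = -4*1/5 + 7/V = -4/5 + 7/V)
382*(w(I(-1)) - 224) = 382*((-4/5 + 7/((-1)**(3/2))) - 224) = 382*((-4/5 + 7/((-I))) - 224) = 382*((-4/5 + 7*I) - 224) = 382*(-1124/5 + 7*I) = -429368/5 + 2674*I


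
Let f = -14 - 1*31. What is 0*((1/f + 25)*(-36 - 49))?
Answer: 0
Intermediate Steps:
f = -45 (f = -14 - 31 = -45)
0*((1/f + 25)*(-36 - 49)) = 0*((1/(-45) + 25)*(-36 - 49)) = 0*((-1/45 + 25)*(-85)) = 0*((1124/45)*(-85)) = 0*(-19108/9) = 0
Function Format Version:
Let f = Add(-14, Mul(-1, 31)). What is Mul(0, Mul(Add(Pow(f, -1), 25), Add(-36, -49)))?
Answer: 0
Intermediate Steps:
f = -45 (f = Add(-14, -31) = -45)
Mul(0, Mul(Add(Pow(f, -1), 25), Add(-36, -49))) = Mul(0, Mul(Add(Pow(-45, -1), 25), Add(-36, -49))) = Mul(0, Mul(Add(Rational(-1, 45), 25), -85)) = Mul(0, Mul(Rational(1124, 45), -85)) = Mul(0, Rational(-19108, 9)) = 0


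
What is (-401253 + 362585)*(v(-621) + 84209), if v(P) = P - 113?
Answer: -3227811300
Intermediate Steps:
v(P) = -113 + P
(-401253 + 362585)*(v(-621) + 84209) = (-401253 + 362585)*((-113 - 621) + 84209) = -38668*(-734 + 84209) = -38668*83475 = -3227811300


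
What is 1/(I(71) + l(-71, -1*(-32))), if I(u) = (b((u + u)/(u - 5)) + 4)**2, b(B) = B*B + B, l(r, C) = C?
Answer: 1185921/175777072 ≈ 0.0067467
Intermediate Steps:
b(B) = B + B**2 (b(B) = B**2 + B = B + B**2)
I(u) = (4 + 2*u*(1 + 2*u/(-5 + u))/(-5 + u))**2 (I(u) = (((u + u)/(u - 5))*(1 + (u + u)/(u - 5)) + 4)**2 = (((2*u)/(-5 + u))*(1 + (2*u)/(-5 + u)) + 4)**2 = ((2*u/(-5 + u))*(1 + 2*u/(-5 + u)) + 4)**2 = (2*u*(1 + 2*u/(-5 + u))/(-5 + u) + 4)**2 = (4 + 2*u*(1 + 2*u/(-5 + u))/(-5 + u))**2)
1/(I(71) + l(-71, -1*(-32))) = 1/(4*(2*(-5 + 71)**2 + 71*(-5 + 3*71))**2/(-5 + 71)**4 - 1*(-32)) = 1/(4*(2*66**2 + 71*(-5 + 213))**2/66**4 + 32) = 1/(4*(1/18974736)*(2*4356 + 71*208)**2 + 32) = 1/(4*(1/18974736)*(8712 + 14768)**2 + 32) = 1/(4*(1/18974736)*23480**2 + 32) = 1/(4*(1/18974736)*551310400 + 32) = 1/(137827600/1185921 + 32) = 1/(175777072/1185921) = 1185921/175777072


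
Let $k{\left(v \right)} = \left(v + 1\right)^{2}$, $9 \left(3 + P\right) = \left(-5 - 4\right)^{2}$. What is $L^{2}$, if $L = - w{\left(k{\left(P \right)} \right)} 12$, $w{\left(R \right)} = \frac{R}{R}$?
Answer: $144$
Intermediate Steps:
$P = 6$ ($P = -3 + \frac{\left(-5 - 4\right)^{2}}{9} = -3 + \frac{\left(-9\right)^{2}}{9} = -3 + \frac{1}{9} \cdot 81 = -3 + 9 = 6$)
$k{\left(v \right)} = \left(1 + v\right)^{2}$
$w{\left(R \right)} = 1$
$L = -12$ ($L = \left(-1\right) 1 \cdot 12 = \left(-1\right) 12 = -12$)
$L^{2} = \left(-12\right)^{2} = 144$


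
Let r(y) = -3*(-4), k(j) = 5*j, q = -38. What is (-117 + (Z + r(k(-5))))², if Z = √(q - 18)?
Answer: 10969 - 420*I*√14 ≈ 10969.0 - 1571.5*I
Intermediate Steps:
Z = 2*I*√14 (Z = √(-38 - 18) = √(-56) = 2*I*√14 ≈ 7.4833*I)
r(y) = 12
(-117 + (Z + r(k(-5))))² = (-117 + (2*I*√14 + 12))² = (-117 + (12 + 2*I*√14))² = (-105 + 2*I*√14)²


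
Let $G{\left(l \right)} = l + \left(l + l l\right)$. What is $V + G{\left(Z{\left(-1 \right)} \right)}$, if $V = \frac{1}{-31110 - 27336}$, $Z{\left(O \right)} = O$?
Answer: $- \frac{58447}{58446} \approx -1.0$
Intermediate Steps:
$G{\left(l \right)} = l^{2} + 2 l$ ($G{\left(l \right)} = l + \left(l + l^{2}\right) = l^{2} + 2 l$)
$V = - \frac{1}{58446}$ ($V = \frac{1}{-58446} = - \frac{1}{58446} \approx -1.711 \cdot 10^{-5}$)
$V + G{\left(Z{\left(-1 \right)} \right)} = - \frac{1}{58446} - \left(2 - 1\right) = - \frac{1}{58446} - 1 = - \frac{58447}{58446}$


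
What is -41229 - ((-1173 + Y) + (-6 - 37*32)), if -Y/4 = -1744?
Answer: -45842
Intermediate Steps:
Y = 6976 (Y = -4*(-1744) = 6976)
-41229 - ((-1173 + Y) + (-6 - 37*32)) = -41229 - ((-1173 + 6976) + (-6 - 37*32)) = -41229 - (5803 + (-6 - 1184)) = -41229 - (5803 - 1190) = -41229 - 1*4613 = -41229 - 4613 = -45842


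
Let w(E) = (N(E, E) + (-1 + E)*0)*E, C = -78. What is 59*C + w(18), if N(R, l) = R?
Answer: -4278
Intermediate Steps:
w(E) = E**2 (w(E) = (E + (-1 + E)*0)*E = (E + 0)*E = E*E = E**2)
59*C + w(18) = 59*(-78) + 18**2 = -4602 + 324 = -4278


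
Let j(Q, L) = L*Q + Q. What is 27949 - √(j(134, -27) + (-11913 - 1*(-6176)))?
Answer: 27949 - I*√9221 ≈ 27949.0 - 96.026*I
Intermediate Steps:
j(Q, L) = Q + L*Q
27949 - √(j(134, -27) + (-11913 - 1*(-6176))) = 27949 - √(134*(1 - 27) + (-11913 - 1*(-6176))) = 27949 - √(134*(-26) + (-11913 + 6176)) = 27949 - √(-3484 - 5737) = 27949 - √(-9221) = 27949 - I*√9221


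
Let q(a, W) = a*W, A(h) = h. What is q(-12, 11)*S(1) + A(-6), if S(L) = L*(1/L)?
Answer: -138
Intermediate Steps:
q(a, W) = W*a
S(L) = 1 (S(L) = L/L = 1)
q(-12, 11)*S(1) + A(-6) = (11*(-12))*1 - 6 = -132*1 - 6 = -132 - 6 = -138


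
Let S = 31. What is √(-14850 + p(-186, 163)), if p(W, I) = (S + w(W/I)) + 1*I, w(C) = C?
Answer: I*√389425582/163 ≈ 121.07*I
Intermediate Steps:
p(W, I) = 31 + I + W/I (p(W, I) = (31 + W/I) + 1*I = (31 + W/I) + I = 31 + I + W/I)
√(-14850 + p(-186, 163)) = √(-14850 + (31 + 163 - 186/163)) = √(-14850 + 31436/163) = √(-2389114/163) = I*√389425582/163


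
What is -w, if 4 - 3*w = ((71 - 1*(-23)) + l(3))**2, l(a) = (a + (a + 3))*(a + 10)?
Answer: 14839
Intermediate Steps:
l(a) = (3 + 2*a)*(10 + a) (l(a) = (a + (3 + a))*(10 + a) = (3 + 2*a)*(10 + a))
w = -14839 (w = 4/3 - ((71 - 1*(-23)) + (30 + 2*3**2 + 23*3))**2/3 = 4/3 - ((71 + 23) + (30 + 2*9 + 69))**2/3 = 4/3 - (94 + (30 + 18 + 69))**2/3 = 4/3 - (94 + 117)**2/3 = 4/3 - 1/3*211**2 = 4/3 - 1/3*44521 = 4/3 - 44521/3 = -14839)
-w = -1*(-14839) = 14839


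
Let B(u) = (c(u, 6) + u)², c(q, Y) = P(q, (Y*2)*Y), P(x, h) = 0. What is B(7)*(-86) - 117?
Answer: -4331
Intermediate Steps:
c(q, Y) = 0
B(u) = u² (B(u) = (0 + u)² = u²)
B(7)*(-86) - 117 = 7²*(-86) - 117 = 49*(-86) - 117 = -4214 - 117 = -4331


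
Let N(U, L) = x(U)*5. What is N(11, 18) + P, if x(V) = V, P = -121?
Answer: -66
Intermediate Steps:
N(U, L) = 5*U (N(U, L) = U*5 = 5*U)
N(11, 18) + P = 5*11 - 121 = 55 - 121 = -66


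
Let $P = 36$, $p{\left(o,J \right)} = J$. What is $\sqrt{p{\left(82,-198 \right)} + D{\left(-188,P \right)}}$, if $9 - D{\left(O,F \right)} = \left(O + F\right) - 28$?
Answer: $3 i \approx 3.0 i$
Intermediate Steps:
$D{\left(O,F \right)} = 37 - F - O$ ($D{\left(O,F \right)} = 9 - \left(\left(O + F\right) - 28\right) = 9 - \left(\left(F + O\right) - 28\right) = 9 - \left(-28 + F + O\right) = 37 - F - O$)
$\sqrt{p{\left(82,-198 \right)} + D{\left(-188,P \right)}} = \sqrt{-198 - -189} = \sqrt{-198 + \left(37 - 36 + 188\right)} = \sqrt{-198 + 189} = \sqrt{-9} = 3 i$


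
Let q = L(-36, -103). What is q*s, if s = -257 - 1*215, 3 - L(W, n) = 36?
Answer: 15576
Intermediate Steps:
L(W, n) = -33 (L(W, n) = 3 - 1*36 = 3 - 36 = -33)
s = -472 (s = -257 - 215 = -472)
q = -33
q*s = -33*(-472) = 15576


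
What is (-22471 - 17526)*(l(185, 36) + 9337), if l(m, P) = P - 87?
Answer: -371412142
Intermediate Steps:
l(m, P) = -87 + P
(-22471 - 17526)*(l(185, 36) + 9337) = (-22471 - 17526)*((-87 + 36) + 9337) = -39997*(-51 + 9337) = -39997*9286 = -371412142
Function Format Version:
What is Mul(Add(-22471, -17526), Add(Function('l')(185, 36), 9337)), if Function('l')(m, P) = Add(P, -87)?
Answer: -371412142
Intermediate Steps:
Function('l')(m, P) = Add(-87, P)
Mul(Add(-22471, -17526), Add(Function('l')(185, 36), 9337)) = Mul(Add(-22471, -17526), Add(Add(-87, 36), 9337)) = Mul(-39997, Add(-51, 9337)) = Mul(-39997, 9286) = -371412142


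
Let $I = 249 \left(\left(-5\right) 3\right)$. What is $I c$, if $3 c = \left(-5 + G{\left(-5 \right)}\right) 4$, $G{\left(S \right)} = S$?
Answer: $49800$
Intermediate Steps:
$I = -3735$ ($I = 249 \left(-15\right) = -3735$)
$c = - \frac{40}{3}$ ($c = \frac{\left(-5 - 5\right) 4}{3} = \frac{\left(-10\right) 4}{3} = \frac{1}{3} \left(-40\right) = - \frac{40}{3} \approx -13.333$)
$I c = \left(-3735\right) \left(- \frac{40}{3}\right) = 49800$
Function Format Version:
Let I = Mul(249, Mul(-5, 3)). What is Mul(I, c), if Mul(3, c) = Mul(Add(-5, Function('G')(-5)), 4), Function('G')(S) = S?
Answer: 49800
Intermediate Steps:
I = -3735 (I = Mul(249, -15) = -3735)
c = Rational(-40, 3) (c = Mul(Rational(1, 3), Mul(Add(-5, -5), 4)) = Mul(Rational(1, 3), Mul(-10, 4)) = Mul(Rational(1, 3), -40) = Rational(-40, 3) ≈ -13.333)
Mul(I, c) = Mul(-3735, Rational(-40, 3)) = 49800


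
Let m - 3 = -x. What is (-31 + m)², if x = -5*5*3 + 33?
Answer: 196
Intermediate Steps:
x = -42 (x = -25*3 + 33 = -75 + 33 = -42)
m = 45 (m = 3 - 1*(-42) = 3 + 42 = 45)
(-31 + m)² = (-31 + 45)² = 14² = 196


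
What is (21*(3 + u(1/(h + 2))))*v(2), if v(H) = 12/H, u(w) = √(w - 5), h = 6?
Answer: 378 + 63*I*√78/2 ≈ 378.0 + 278.2*I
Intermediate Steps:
u(w) = √(-5 + w)
(21*(3 + u(1/(h + 2))))*v(2) = (21*(3 + √(-5 + 1/(6 + 2))))*(12/2) = (21*(3 + √(-5 + 1/8)))*(12*(½)) = (21*(3 + √(-5 + ⅛)))*6 = (21*(3 + √(-39/8)))*6 = (21*(3 + I*√78/4))*6 = (63 + 21*I*√78/4)*6 = 378 + 63*I*√78/2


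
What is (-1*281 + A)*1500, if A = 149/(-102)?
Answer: -7202750/17 ≈ -4.2369e+5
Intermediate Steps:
A = -149/102 (A = 149*(-1/102) = -149/102 ≈ -1.4608)
(-1*281 + A)*1500 = (-1*281 - 149/102)*1500 = (-281 - 149/102)*1500 = -28811/102*1500 = -7202750/17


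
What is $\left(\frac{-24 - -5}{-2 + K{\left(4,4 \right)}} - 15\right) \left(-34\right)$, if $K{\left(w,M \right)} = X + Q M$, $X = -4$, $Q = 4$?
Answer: $\frac{2873}{5} \approx 574.6$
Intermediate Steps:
$K{\left(w,M \right)} = -4 + 4 M$
$\left(\frac{-24 - -5}{-2 + K{\left(4,4 \right)}} - 15\right) \left(-34\right) = \left(\frac{-24 - -5}{-2 + \left(-4 + 4 \cdot 4\right)} - 15\right) \left(-34\right) = \left(\frac{-24 + \left(-1 + 6\right)}{-2 + \left(-4 + 16\right)} - 15\right) \left(-34\right) = \left(\frac{-24 + 5}{-2 + 12} - 15\right) \left(-34\right) = \left(- \frac{19}{10} - 15\right) \left(-34\right) = \left(- \frac{169}{10}\right) \left(-34\right) = \frac{2873}{5}$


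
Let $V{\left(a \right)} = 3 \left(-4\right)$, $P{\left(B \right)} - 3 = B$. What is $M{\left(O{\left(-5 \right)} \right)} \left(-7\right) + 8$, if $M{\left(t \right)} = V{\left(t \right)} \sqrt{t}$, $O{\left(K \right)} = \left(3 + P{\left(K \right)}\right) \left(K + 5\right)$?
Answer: $8$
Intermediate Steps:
$P{\left(B \right)} = 3 + B$
$V{\left(a \right)} = -12$
$O{\left(K \right)} = \left(5 + K\right) \left(6 + K\right)$ ($O{\left(K \right)} = \left(3 + \left(3 + K\right)\right) \left(K + 5\right) = \left(6 + K\right) \left(5 + K\right) = \left(5 + K\right) \left(6 + K\right)$)
$M{\left(t \right)} = - 12 \sqrt{t}$
$M{\left(O{\left(-5 \right)} \right)} \left(-7\right) + 8 = - 12 \sqrt{30 + \left(-5\right)^{2} + 11 \left(-5\right)} \left(-7\right) + 8 = - 12 \sqrt{30 + 25 - 55} \left(-7\right) + 8 = - 12 \sqrt{0} \left(-7\right) + 8 = \left(-12\right) 0 \left(-7\right) + 8 = 0 \left(-7\right) + 8 = 0 + 8 = 8$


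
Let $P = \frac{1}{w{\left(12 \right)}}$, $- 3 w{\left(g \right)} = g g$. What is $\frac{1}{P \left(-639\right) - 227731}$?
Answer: $- \frac{16}{3643483} \approx -4.3914 \cdot 10^{-6}$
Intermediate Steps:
$w{\left(g \right)} = - \frac{g^{2}}{3}$ ($w{\left(g \right)} = - \frac{g g}{3} = - \frac{g^{2}}{3}$)
$P = - \frac{1}{48}$ ($P = \frac{1}{\left(- \frac{1}{3}\right) 12^{2}} = \frac{1}{\left(- \frac{1}{3}\right) 144} = \frac{1}{-48} = - \frac{1}{48} \approx -0.020833$)
$\frac{1}{P \left(-639\right) - 227731} = \frac{1}{\left(- \frac{1}{48}\right) \left(-639\right) - 227731} = \frac{1}{\frac{213}{16} - 227731} = \frac{1}{- \frac{3643483}{16}} = - \frac{16}{3643483}$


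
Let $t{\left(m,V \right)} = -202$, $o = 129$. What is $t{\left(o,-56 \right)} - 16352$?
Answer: $-16554$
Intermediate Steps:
$t{\left(o,-56 \right)} - 16352 = -202 - 16352 = -16554$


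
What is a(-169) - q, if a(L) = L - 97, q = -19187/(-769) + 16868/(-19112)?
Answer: -1065791625/3674282 ≈ -290.07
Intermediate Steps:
q = 88432613/3674282 (q = -19187*(-1/769) + 16868*(-1/19112) = 19187/769 - 4217/4778 = 88432613/3674282 ≈ 24.068)
a(L) = -97 + L
a(-169) - q = (-97 - 169) - 1*88432613/3674282 = -266 - 88432613/3674282 = -1065791625/3674282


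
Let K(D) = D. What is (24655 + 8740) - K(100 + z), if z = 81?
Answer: 33214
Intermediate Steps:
(24655 + 8740) - K(100 + z) = (24655 + 8740) - (100 + 81) = 33395 - 1*181 = 33395 - 181 = 33214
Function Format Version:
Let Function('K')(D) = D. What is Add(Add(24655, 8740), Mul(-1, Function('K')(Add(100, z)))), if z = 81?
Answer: 33214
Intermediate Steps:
Add(Add(24655, 8740), Mul(-1, Function('K')(Add(100, z)))) = Add(Add(24655, 8740), Mul(-1, Add(100, 81))) = Add(33395, Mul(-1, 181)) = Add(33395, -181) = 33214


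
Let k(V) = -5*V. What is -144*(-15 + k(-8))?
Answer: -3600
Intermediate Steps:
-144*(-15 + k(-8)) = -144*(-15 - 5*(-8)) = -144*(-15 + 40) = -144*25 = -3600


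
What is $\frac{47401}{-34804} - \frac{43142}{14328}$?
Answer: $- \frac{136292231}{31166982} \approx -4.373$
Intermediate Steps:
$\frac{47401}{-34804} - \frac{43142}{14328} = 47401 \left(- \frac{1}{34804}\right) - \frac{21571}{7164} = - \frac{47401}{34804} - \frac{21571}{7164} = - \frac{136292231}{31166982}$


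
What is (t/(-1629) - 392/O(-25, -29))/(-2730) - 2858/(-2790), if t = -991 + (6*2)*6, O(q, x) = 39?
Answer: 1842118781/1792209510 ≈ 1.0278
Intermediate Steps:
t = -919 (t = -991 + 12*6 = -991 + 72 = -919)
(t/(-1629) - 392/O(-25, -29))/(-2730) - 2858/(-2790) = (-919/(-1629) - 392/39)/(-2730) - 2858/(-2790) = (-919*(-1/1629) - 392*1/39)*(-1/2730) - 2858*(-1/2790) = (919/1629 - 392/39)*(-1/2730) + 1429/1395 = -200909/21177*(-1/2730) + 1429/1395 = 200909/57813210 + 1429/1395 = 1842118781/1792209510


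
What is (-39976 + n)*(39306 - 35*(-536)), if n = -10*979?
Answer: -2889712556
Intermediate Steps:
n = -9790
(-39976 + n)*(39306 - 35*(-536)) = (-39976 - 9790)*(39306 - 35*(-536)) = -49766*(39306 + 18760) = -49766*58066 = -2889712556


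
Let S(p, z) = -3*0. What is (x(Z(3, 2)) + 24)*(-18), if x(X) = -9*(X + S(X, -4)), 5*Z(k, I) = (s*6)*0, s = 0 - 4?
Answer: -432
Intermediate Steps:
s = -4
Z(k, I) = 0 (Z(k, I) = (-4*6*0)/5 = (-24*0)/5 = (1/5)*0 = 0)
S(p, z) = 0
x(X) = -9*X (x(X) = -9*(X + 0) = -9*X)
(x(Z(3, 2)) + 24)*(-18) = (-9*0 + 24)*(-18) = (0 + 24)*(-18) = 24*(-18) = -432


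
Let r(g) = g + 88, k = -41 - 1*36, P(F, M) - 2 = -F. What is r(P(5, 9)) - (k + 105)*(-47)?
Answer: 1401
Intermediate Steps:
P(F, M) = 2 - F
k = -77 (k = -41 - 36 = -77)
r(g) = 88 + g
r(P(5, 9)) - (k + 105)*(-47) = (88 + (2 - 1*5)) - (-77 + 105)*(-47) = (88 + (2 - 5)) - 28*(-47) = (88 - 3) - 1*(-1316) = 85 + 1316 = 1401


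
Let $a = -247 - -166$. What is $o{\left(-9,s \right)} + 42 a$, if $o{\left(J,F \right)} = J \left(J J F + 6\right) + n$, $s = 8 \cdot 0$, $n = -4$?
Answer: $-3460$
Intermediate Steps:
$s = 0$
$a = -81$ ($a = -247 + 166 = -81$)
$o{\left(J,F \right)} = -4 + J \left(6 + F J^{2}\right)$ ($o{\left(J,F \right)} = J \left(J J F + 6\right) - 4 = J \left(J^{2} F + 6\right) - 4 = J \left(F J^{2} + 6\right) - 4 = J \left(6 + F J^{2}\right) - 4 = -4 + J \left(6 + F J^{2}\right)$)
$o{\left(-9,s \right)} + 42 a = \left(-4 + 6 \left(-9\right) + 0 \left(-9\right)^{3}\right) + 42 \left(-81\right) = \left(-4 - 54 + 0 \left(-729\right)\right) - 3402 = \left(-4 - 54 + 0\right) - 3402 = -58 - 3402 = -3460$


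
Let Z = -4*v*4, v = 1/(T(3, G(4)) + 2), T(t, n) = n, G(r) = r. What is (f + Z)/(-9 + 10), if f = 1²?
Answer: -5/3 ≈ -1.6667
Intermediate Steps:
f = 1
v = ⅙ (v = 1/(4 + 2) = 1/6 = ⅙ ≈ 0.16667)
Z = -8/3 (Z = -4*⅙*4 = -⅔*4 = -8/3 ≈ -2.6667)
(f + Z)/(-9 + 10) = (1 - 8/3)/(-9 + 10) = -5/3/1 = -5/3*1 = -5/3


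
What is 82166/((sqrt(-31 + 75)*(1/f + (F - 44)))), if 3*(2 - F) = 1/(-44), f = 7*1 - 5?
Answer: -492996*sqrt(11)/5477 ≈ -298.54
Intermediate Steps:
f = 2 (f = 7 - 5 = 2)
F = 265/132 (F = 2 - 1/3/(-44) = 2 - 1/3*(-1/44) = 2 + 1/132 = 265/132 ≈ 2.0076)
82166/((sqrt(-31 + 75)*(1/f + (F - 44)))) = 82166/((sqrt(-31 + 75)*(1/2 + (265/132 - 44)))) = 82166/((sqrt(44)*(1/2 - 5543/132))) = 82166/(((2*sqrt(11))*(-5477/132))) = 82166/((-5477*sqrt(11)/66)) = 82166*(-6*sqrt(11)/5477) = -492996*sqrt(11)/5477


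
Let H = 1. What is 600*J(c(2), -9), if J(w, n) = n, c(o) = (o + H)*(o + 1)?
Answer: -5400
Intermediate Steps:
c(o) = (1 + o)**2 (c(o) = (o + 1)*(o + 1) = (1 + o)*(1 + o) = (1 + o)**2)
600*J(c(2), -9) = 600*(-9) = -5400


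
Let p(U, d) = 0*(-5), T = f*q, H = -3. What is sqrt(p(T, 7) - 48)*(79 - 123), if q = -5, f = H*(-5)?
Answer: -176*I*sqrt(3) ≈ -304.84*I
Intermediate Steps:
f = 15 (f = -3*(-5) = 15)
T = -75 (T = 15*(-5) = -75)
p(U, d) = 0
sqrt(p(T, 7) - 48)*(79 - 123) = sqrt(0 - 48)*(79 - 123) = sqrt(-48)*(-44) = (4*I*sqrt(3))*(-44) = -176*I*sqrt(3)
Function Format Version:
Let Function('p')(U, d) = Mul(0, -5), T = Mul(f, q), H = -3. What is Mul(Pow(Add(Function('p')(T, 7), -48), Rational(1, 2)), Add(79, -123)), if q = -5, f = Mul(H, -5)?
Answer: Mul(-176, I, Pow(3, Rational(1, 2))) ≈ Mul(-304.84, I)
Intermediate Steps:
f = 15 (f = Mul(-3, -5) = 15)
T = -75 (T = Mul(15, -5) = -75)
Function('p')(U, d) = 0
Mul(Pow(Add(Function('p')(T, 7), -48), Rational(1, 2)), Add(79, -123)) = Mul(Pow(Add(0, -48), Rational(1, 2)), Add(79, -123)) = Mul(Pow(-48, Rational(1, 2)), -44) = Mul(Mul(4, I, Pow(3, Rational(1, 2))), -44) = Mul(-176, I, Pow(3, Rational(1, 2)))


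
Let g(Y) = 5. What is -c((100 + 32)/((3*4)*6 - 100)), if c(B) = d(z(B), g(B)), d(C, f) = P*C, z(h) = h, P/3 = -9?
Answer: -891/7 ≈ -127.29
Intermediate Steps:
P = -27 (P = 3*(-9) = -27)
d(C, f) = -27*C
c(B) = -27*B
-c((100 + 32)/((3*4)*6 - 100)) = -(-27)*(100 + 32)/((3*4)*6 - 100) = -(-27)*132/(12*6 - 100) = -(-27)*132/(72 - 100) = -(-27)*132/(-28) = -(-27)*132*(-1/28) = -(-27)*(-33)/7 = -1*891/7 = -891/7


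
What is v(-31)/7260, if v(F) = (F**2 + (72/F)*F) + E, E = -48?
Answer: 197/1452 ≈ 0.13567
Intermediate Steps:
v(F) = 24 + F**2 (v(F) = (F**2 + (72/F)*F) - 48 = (F**2 + 72) - 48 = (72 + F**2) - 48 = 24 + F**2)
v(-31)/7260 = (24 + (-31)**2)/7260 = (24 + 961)*(1/7260) = 985*(1/7260) = 197/1452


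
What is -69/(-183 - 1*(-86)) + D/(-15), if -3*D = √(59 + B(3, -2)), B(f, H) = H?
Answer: 69/97 + √57/45 ≈ 0.87911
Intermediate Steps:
D = -√57/3 (D = -√(59 - 2)/3 = -√57/3 ≈ -2.5166)
-69/(-183 - 1*(-86)) + D/(-15) = -69/(-183 - 1*(-86)) - √57/3/(-15) = -69/(-183 + 86) - √57/3*(-1/15) = -69/(-97) + √57/45 = -69*(-1/97) + √57/45 = 69/97 + √57/45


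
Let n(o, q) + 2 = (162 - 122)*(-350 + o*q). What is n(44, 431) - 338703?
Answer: 405855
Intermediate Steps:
n(o, q) = -14002 + 40*o*q (n(o, q) = -2 + (162 - 122)*(-350 + o*q) = -2 + 40*(-350 + o*q) = -2 + (-14000 + 40*o*q) = -14002 + 40*o*q)
n(44, 431) - 338703 = (-14002 + 40*44*431) - 338703 = (-14002 + 758560) - 338703 = 744558 - 338703 = 405855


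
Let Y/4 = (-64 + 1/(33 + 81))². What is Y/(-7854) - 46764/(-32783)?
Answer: -551306533031/836544988818 ≈ -0.65903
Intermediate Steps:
Y = 53217025/3249 (Y = 4*(-64 + 1/(33 + 81))² = 4*(-64 + 1/114)² = 4*(-7295/114)² = 4*(53217025/12996) = 53217025/3249 ≈ 16380.)
Y/(-7854) - 46764/(-32783) = (53217025/3249)/(-7854) - 46764/(-32783) = (53217025/3249)*(-1/7854) - 46764*(-1/32783) = -53217025/25517646 + 46764/32783 = -551306533031/836544988818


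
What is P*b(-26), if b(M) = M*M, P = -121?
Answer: -81796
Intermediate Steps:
b(M) = M²
P*b(-26) = -121*(-26)² = -121*676 = -81796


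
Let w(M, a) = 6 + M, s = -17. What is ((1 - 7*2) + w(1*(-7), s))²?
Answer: 196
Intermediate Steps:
((1 - 7*2) + w(1*(-7), s))² = ((1 - 7*2) + (6 + 1*(-7)))² = ((1 - 14) + (6 - 7))² = (-13 - 1)² = (-14)² = 196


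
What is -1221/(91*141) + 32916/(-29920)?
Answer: -38239793/31991960 ≈ -1.1953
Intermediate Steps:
-1221/(91*141) + 32916/(-29920) = -1221/12831 + 32916*(-1/29920) = -1221*1/12831 - 8229/7480 = -407/4277 - 8229/7480 = -38239793/31991960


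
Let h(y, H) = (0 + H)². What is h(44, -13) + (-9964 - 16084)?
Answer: -25879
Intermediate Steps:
h(y, H) = H²
h(44, -13) + (-9964 - 16084) = (-13)² + (-9964 - 16084) = 169 - 26048 = -25879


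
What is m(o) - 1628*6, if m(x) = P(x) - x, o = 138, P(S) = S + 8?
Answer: -9760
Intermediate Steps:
P(S) = 8 + S
m(x) = 8 (m(x) = (8 + x) - x = 8)
m(o) - 1628*6 = 8 - 1628*6 = 8 - 9768 = -9760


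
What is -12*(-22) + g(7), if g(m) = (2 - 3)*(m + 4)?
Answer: 253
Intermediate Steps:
g(m) = -4 - m (g(m) = -(4 + m) = -4 - m)
-12*(-22) + g(7) = -12*(-22) + (-4 - 1*7) = 264 + (-4 - 7) = 264 - 11 = 253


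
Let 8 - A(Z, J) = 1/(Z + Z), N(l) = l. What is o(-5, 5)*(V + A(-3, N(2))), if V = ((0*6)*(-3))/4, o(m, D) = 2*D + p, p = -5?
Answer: 245/6 ≈ 40.833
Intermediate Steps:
A(Z, J) = 8 - 1/(2*Z) (A(Z, J) = 8 - 1/(Z + Z) = 8 - 1/(2*Z))
o(m, D) = -5 + 2*D (o(m, D) = 2*D - 5 = -5 + 2*D)
V = 0 (V = (0*(-3))*(¼) = 0*(¼) = 0)
o(-5, 5)*(V + A(-3, N(2))) = (-5 + 2*5)*(0 + (8 - ½/(-3))) = (-5 + 10)*(0 + (8 - ½*(-⅓))) = 5*(0 + (8 + ⅙)) = 5*(0 + 49/6) = 5*(49/6) = 245/6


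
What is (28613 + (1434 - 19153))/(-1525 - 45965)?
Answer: -5447/23745 ≈ -0.22940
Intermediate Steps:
(28613 + (1434 - 19153))/(-1525 - 45965) = (28613 - 17719)/(-47490) = 10894*(-1/47490) = -5447/23745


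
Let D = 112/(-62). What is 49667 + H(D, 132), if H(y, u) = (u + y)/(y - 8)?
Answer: 3773683/76 ≈ 49654.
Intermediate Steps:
D = -56/31 (D = 112*(-1/62) = -56/31 ≈ -1.8065)
H(y, u) = (u + y)/(-8 + y)
49667 + H(D, 132) = 49667 + (132 - 56/31)/(-8 - 56/31) = 49667 + (4036/31)/(-304/31) = 49667 - 31/304*4036/31 = 49667 - 1009/76 = 3773683/76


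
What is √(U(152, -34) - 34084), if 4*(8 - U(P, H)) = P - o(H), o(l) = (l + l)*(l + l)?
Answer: 3*I*√3662 ≈ 181.54*I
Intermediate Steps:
o(l) = 4*l² (o(l) = (2*l)*(2*l) = 4*l²)
U(P, H) = 8 + H² - P/4 (U(P, H) = 8 - (P - 4*H²)/4 = 8 + (H² - P/4) = 8 + H² - P/4)
√(U(152, -34) - 34084) = √((8 + (-34)² - ¼*152) - 34084) = √((8 + 1156 - 38) - 34084) = √(1126 - 34084) = √(-32958) = 3*I*√3662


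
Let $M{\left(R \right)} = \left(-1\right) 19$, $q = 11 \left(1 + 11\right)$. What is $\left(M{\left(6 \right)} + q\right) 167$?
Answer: $18871$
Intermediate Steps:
$q = 132$ ($q = 11 \cdot 12 = 132$)
$M{\left(R \right)} = -19$
$\left(M{\left(6 \right)} + q\right) 167 = \left(-19 + 132\right) 167 = 113 \cdot 167 = 18871$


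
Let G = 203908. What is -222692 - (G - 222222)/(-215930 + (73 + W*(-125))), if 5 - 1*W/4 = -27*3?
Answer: -57645401358/258857 ≈ -2.2269e+5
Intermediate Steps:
W = 344 (W = 20 - (-108)*3 = 20 - 4*(-81) = 20 + 324 = 344)
-222692 - (G - 222222)/(-215930 + (73 + W*(-125))) = -222692 - (203908 - 222222)/(-215930 + (73 + 344*(-125))) = -222692 - (-18314)/(-215930 + (73 - 43000)) = -222692 - (-18314)/(-215930 - 42927) = -222692 - (-18314)/(-258857) = -222692 - (-18314)*(-1)/258857 = -222692 - 1*18314/258857 = -222692 - 18314/258857 = -57645401358/258857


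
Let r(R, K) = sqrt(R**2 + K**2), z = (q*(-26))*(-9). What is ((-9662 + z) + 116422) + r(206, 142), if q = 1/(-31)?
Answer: 3309326/31 + 10*sqrt(626) ≈ 1.0700e+5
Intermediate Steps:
q = -1/31 ≈ -0.032258
z = -234/31 (z = -1/31*(-26)*(-9) = (26/31)*(-9) = -234/31 ≈ -7.5484)
r(R, K) = sqrt(K**2 + R**2)
((-9662 + z) + 116422) + r(206, 142) = ((-9662 - 234/31) + 116422) + sqrt(142**2 + 206**2) = (-299756/31 + 116422) + sqrt(20164 + 42436) = 3309326/31 + sqrt(62600) = 3309326/31 + 10*sqrt(626)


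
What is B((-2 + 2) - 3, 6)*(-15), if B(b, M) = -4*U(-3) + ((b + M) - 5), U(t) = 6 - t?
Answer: 570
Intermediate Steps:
B(b, M) = -41 + M + b (B(b, M) = -4*(6 - 1*(-3)) + ((b + M) - 5) = -4*(6 + 3) + ((M + b) - 5) = -4*9 + (-5 + M + b) = -36 + (-5 + M + b) = -41 + M + b)
B((-2 + 2) - 3, 6)*(-15) = (-41 + 6 + ((-2 + 2) - 3))*(-15) = (-41 + 6 + (0 - 3))*(-15) = (-41 + 6 - 3)*(-15) = -38*(-15) = 570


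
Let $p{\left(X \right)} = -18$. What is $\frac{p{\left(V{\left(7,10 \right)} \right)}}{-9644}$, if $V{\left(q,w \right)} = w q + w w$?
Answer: $\frac{9}{4822} \approx 0.0018664$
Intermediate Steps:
$V{\left(q,w \right)} = w^{2} + q w$ ($V{\left(q,w \right)} = q w + w^{2} = w^{2} + q w$)
$\frac{p{\left(V{\left(7,10 \right)} \right)}}{-9644} = - \frac{18}{-9644} = \left(-18\right) \left(- \frac{1}{9644}\right) = \frac{9}{4822}$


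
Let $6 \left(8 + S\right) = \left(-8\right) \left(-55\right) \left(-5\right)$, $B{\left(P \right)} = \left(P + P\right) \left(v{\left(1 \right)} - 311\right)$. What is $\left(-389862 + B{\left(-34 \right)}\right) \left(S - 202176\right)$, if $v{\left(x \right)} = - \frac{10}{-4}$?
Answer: $\frac{224153100368}{3} \approx 7.4718 \cdot 10^{10}$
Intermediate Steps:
$v{\left(x \right)} = \frac{5}{2}$ ($v{\left(x \right)} = \left(-10\right) \left(- \frac{1}{4}\right) = \frac{5}{2}$)
$B{\left(P \right)} = - 617 P$ ($B{\left(P \right)} = \left(P + P\right) \left(\frac{5}{2} - 311\right) = 2 P \left(- \frac{617}{2}\right) = - 617 P$)
$S = - \frac{1124}{3}$ ($S = -8 + \frac{\left(-8\right) \left(-55\right) \left(-5\right)}{6} = -8 + \frac{440 \left(-5\right)}{6} = -8 + \frac{1}{6} \left(-2200\right) = -8 - \frac{1100}{3} = - \frac{1124}{3} \approx -374.67$)
$\left(-389862 + B{\left(-34 \right)}\right) \left(S - 202176\right) = \left(-389862 - -20978\right) \left(- \frac{1124}{3} - 202176\right) = \left(-389862 + 20978\right) \left(- \frac{607652}{3}\right) = \left(-368884\right) \left(- \frac{607652}{3}\right) = \frac{224153100368}{3}$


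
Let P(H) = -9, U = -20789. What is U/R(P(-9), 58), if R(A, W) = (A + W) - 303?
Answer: 20789/254 ≈ 81.846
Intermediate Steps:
R(A, W) = -303 + A + W
U/R(P(-9), 58) = -20789/(-303 - 9 + 58) = -20789/(-254) = -20789*(-1/254) = 20789/254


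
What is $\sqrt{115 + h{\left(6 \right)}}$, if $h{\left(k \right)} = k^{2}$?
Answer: $\sqrt{151} \approx 12.288$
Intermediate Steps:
$\sqrt{115 + h{\left(6 \right)}} = \sqrt{115 + 6^{2}} = \sqrt{115 + 36} = \sqrt{151}$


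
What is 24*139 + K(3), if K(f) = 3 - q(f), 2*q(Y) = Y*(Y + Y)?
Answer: 3330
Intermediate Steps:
q(Y) = Y² (q(Y) = (Y*(Y + Y))/2 = (Y*(2*Y))/2 = (2*Y²)/2 = Y²)
K(f) = 3 - f²
24*139 + K(3) = 24*139 + (3 - 1*3²) = 3336 + (3 - 1*9) = 3336 + (3 - 9) = 3336 - 6 = 3330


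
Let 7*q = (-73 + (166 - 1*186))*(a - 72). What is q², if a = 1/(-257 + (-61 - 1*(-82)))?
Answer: 2497502961801/2729104 ≈ 9.1514e+5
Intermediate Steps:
a = -1/236 (a = 1/(-257 + (-61 + 82)) = 1/(-257 + 21) = 1/(-236) = -1/236 ≈ -0.0042373)
q = 1580349/1652 (q = ((-73 + (166 - 1*186))*(-1/236 - 72))/7 = ((-73 + (166 - 186))*(-16993/236))/7 = ((-73 - 20)*(-16993/236))/7 = (-93*(-16993/236))/7 = (⅐)*(1580349/236) = 1580349/1652 ≈ 956.63)
q² = (1580349/1652)² = 2497502961801/2729104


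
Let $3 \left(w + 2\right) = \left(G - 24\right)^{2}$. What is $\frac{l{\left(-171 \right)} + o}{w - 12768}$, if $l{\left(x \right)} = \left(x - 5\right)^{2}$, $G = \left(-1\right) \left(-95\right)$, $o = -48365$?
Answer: $\frac{52167}{33269} \approx 1.568$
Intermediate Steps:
$G = 95$
$w = \frac{5035}{3}$ ($w = -2 + \frac{\left(95 - 24\right)^{2}}{3} = -2 + \frac{71^{2}}{3} = -2 + \frac{1}{3} \cdot 5041 = -2 + \frac{5041}{3} = \frac{5035}{3} \approx 1678.3$)
$l{\left(x \right)} = \left(-5 + x\right)^{2}$
$\frac{l{\left(-171 \right)} + o}{w - 12768} = \frac{\left(-5 - 171\right)^{2} - 48365}{\frac{5035}{3} - 12768} = \frac{\left(-176\right)^{2} - 48365}{- \frac{33269}{3}} = \left(30976 - 48365\right) \left(- \frac{3}{33269}\right) = \left(-17389\right) \left(- \frac{3}{33269}\right) = \frac{52167}{33269}$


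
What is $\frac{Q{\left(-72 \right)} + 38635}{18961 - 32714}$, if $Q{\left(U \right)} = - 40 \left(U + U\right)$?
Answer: $- \frac{44395}{13753} \approx -3.228$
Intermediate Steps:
$Q{\left(U \right)} = - 80 U$ ($Q{\left(U \right)} = - 40 \cdot 2 U = - 80 U$)
$\frac{Q{\left(-72 \right)} + 38635}{18961 - 32714} = \frac{\left(-80\right) \left(-72\right) + 38635}{18961 - 32714} = \frac{5760 + 38635}{-13753} = 44395 \left(- \frac{1}{13753}\right) = - \frac{44395}{13753}$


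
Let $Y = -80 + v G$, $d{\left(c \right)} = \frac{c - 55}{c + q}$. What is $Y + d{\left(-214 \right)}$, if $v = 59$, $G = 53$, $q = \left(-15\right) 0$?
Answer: $\frac{652327}{214} \approx 3048.3$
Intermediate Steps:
$q = 0$
$d{\left(c \right)} = \frac{-55 + c}{c}$ ($d{\left(c \right)} = \frac{c - 55}{c + 0} = \frac{-55 + c}{c}$)
$Y = 3047$ ($Y = -80 + 59 \cdot 53 = -80 + 3127 = 3047$)
$Y + d{\left(-214 \right)} = 3047 + \frac{-55 - 214}{-214} = 3047 - - \frac{269}{214} = 3047 + \frac{269}{214} = \frac{652327}{214}$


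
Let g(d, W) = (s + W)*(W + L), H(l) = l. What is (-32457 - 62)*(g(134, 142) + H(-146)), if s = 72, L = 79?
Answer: -1533205812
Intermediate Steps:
g(d, W) = (72 + W)*(79 + W) (g(d, W) = (72 + W)*(W + 79) = (72 + W)*(79 + W))
(-32457 - 62)*(g(134, 142) + H(-146)) = (-32457 - 62)*((5688 + 142² + 151*142) - 146) = -32519*((5688 + 20164 + 21442) - 146) = -32519*(47294 - 146) = -32519*47148 = -1533205812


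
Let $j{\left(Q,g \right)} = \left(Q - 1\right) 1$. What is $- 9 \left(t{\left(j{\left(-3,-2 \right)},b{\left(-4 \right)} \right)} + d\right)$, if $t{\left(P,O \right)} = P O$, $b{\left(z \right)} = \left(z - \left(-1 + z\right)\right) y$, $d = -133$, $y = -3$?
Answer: $1089$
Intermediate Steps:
$j{\left(Q,g \right)} = -1 + Q$ ($j{\left(Q,g \right)} = \left(-1 + Q\right) 1 = -1 + Q$)
$b{\left(z \right)} = -3$ ($b{\left(z \right)} = \left(z - \left(-1 + z\right)\right) \left(-3\right) = 1 \left(-3\right) = -3$)
$t{\left(P,O \right)} = O P$
$- 9 \left(t{\left(j{\left(-3,-2 \right)},b{\left(-4 \right)} \right)} + d\right) = - 9 \left(- 3 \left(-1 - 3\right) - 133\right) = - 9 \left(\left(-3\right) \left(-4\right) - 133\right) = - 9 \left(12 - 133\right) = \left(-9\right) \left(-121\right) = 1089$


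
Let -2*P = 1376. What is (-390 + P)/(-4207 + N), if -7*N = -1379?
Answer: 539/2005 ≈ 0.26883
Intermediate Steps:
P = -688 (P = -½*1376 = -688)
N = 197 (N = -⅐*(-1379) = 197)
(-390 + P)/(-4207 + N) = (-390 - 688)/(-4207 + 197) = -1078/(-4010) = -1078*(-1/4010) = 539/2005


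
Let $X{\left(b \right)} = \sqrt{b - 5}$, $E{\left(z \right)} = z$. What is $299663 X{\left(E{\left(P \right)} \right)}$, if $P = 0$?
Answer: $299663 i \sqrt{5} \approx 6.7007 \cdot 10^{5} i$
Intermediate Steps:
$X{\left(b \right)} = \sqrt{-5 + b}$
$299663 X{\left(E{\left(P \right)} \right)} = 299663 \sqrt{-5 + 0} = 299663 \sqrt{-5} = 299663 i \sqrt{5}$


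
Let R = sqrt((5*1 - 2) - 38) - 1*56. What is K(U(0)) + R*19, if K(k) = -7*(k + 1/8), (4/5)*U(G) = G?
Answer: -8519/8 + 19*I*sqrt(35) ≈ -1064.9 + 112.41*I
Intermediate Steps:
U(G) = 5*G/4
K(k) = -7/8 - 7*k (K(k) = -7*(k + 1/8) = -7*(1/8 + k) = -7/8 - 7*k)
R = -56 + I*sqrt(35) (R = sqrt((5 - 2) - 38) - 56 = sqrt(3 - 38) - 56 = sqrt(-35) - 56 = I*sqrt(35) - 56 = -56 + I*sqrt(35) ≈ -56.0 + 5.9161*I)
K(U(0)) + R*19 = (-7/8 - 35*0/4) + (-56 + I*sqrt(35))*19 = (-7/8 - 7*0) + (-1064 + 19*I*sqrt(35)) = (-7/8 + 0) + (-1064 + 19*I*sqrt(35)) = -7/8 + (-1064 + 19*I*sqrt(35)) = -8519/8 + 19*I*sqrt(35)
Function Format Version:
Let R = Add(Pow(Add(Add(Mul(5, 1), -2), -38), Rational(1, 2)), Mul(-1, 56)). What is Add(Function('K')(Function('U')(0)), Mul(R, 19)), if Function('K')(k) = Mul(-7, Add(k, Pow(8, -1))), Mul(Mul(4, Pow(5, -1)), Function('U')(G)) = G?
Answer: Add(Rational(-8519, 8), Mul(19, I, Pow(35, Rational(1, 2)))) ≈ Add(-1064.9, Mul(112.41, I))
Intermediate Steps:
Function('U')(G) = Mul(Rational(5, 4), G)
Function('K')(k) = Add(Rational(-7, 8), Mul(-7, k)) (Function('K')(k) = Mul(-7, Add(k, Rational(1, 8))) = Mul(-7, Add(Rational(1, 8), k)) = Add(Rational(-7, 8), Mul(-7, k)))
R = Add(-56, Mul(I, Pow(35, Rational(1, 2)))) (R = Add(Pow(Add(Add(5, -2), -38), Rational(1, 2)), -56) = Add(Pow(Add(3, -38), Rational(1, 2)), -56) = Add(Pow(-35, Rational(1, 2)), -56) = Add(Mul(I, Pow(35, Rational(1, 2))), -56) = Add(-56, Mul(I, Pow(35, Rational(1, 2)))) ≈ Add(-56.000, Mul(5.9161, I)))
Add(Function('K')(Function('U')(0)), Mul(R, 19)) = Add(Add(Rational(-7, 8), Mul(-7, Mul(Rational(5, 4), 0))), Mul(Add(-56, Mul(I, Pow(35, Rational(1, 2)))), 19)) = Add(Add(Rational(-7, 8), Mul(-7, 0)), Add(-1064, Mul(19, I, Pow(35, Rational(1, 2))))) = Add(Add(Rational(-7, 8), 0), Add(-1064, Mul(19, I, Pow(35, Rational(1, 2))))) = Add(Rational(-7, 8), Add(-1064, Mul(19, I, Pow(35, Rational(1, 2))))) = Add(Rational(-8519, 8), Mul(19, I, Pow(35, Rational(1, 2))))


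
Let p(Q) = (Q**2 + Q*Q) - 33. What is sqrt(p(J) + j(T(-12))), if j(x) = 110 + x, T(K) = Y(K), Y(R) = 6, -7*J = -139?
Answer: sqrt(42709)/7 ≈ 29.523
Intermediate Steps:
J = 139/7 (J = -1/7*(-139) = 139/7 ≈ 19.857)
p(Q) = -33 + 2*Q**2 (p(Q) = (Q**2 + Q**2) - 33 = 2*Q**2 - 33 = -33 + 2*Q**2)
T(K) = 6
sqrt(p(J) + j(T(-12))) = sqrt((-33 + 2*(139/7)**2) + (110 + 6)) = sqrt((-33 + 2*(19321/49)) + 116) = sqrt((-33 + 38642/49) + 116) = sqrt(37025/49 + 116) = sqrt(42709/49) = sqrt(42709)/7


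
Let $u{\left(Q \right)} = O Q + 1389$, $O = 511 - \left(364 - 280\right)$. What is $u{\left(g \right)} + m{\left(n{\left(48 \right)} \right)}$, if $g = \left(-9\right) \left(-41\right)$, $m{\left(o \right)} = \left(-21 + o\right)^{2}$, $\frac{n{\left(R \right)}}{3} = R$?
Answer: $174081$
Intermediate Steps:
$n{\left(R \right)} = 3 R$
$O = 427$ ($O = 511 - \left(364 - 280\right) = 511 - 84 = 427$)
$g = 369$
$u{\left(Q \right)} = 1389 + 427 Q$ ($u{\left(Q \right)} = 427 Q + 1389 = 1389 + 427 Q$)
$u{\left(g \right)} + m{\left(n{\left(48 \right)} \right)} = \left(1389 + 427 \cdot 369\right) + \left(-21 + 3 \cdot 48\right)^{2} = \left(1389 + 157563\right) + \left(-21 + 144\right)^{2} = 158952 + 123^{2} = 158952 + 15129 = 174081$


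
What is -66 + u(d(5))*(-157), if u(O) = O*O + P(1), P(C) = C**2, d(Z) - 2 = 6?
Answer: -10271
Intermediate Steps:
d(Z) = 8 (d(Z) = 2 + 6 = 8)
u(O) = 1 + O**2 (u(O) = O*O + 1**2 = O**2 + 1 = 1 + O**2)
-66 + u(d(5))*(-157) = -66 + (1 + 8**2)*(-157) = -66 + (1 + 64)*(-157) = -66 + 65*(-157) = -66 - 10205 = -10271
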